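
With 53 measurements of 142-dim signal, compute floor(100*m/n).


100*m/n = 100*53/142 ≈ 37.3239.
floor = 37.

37


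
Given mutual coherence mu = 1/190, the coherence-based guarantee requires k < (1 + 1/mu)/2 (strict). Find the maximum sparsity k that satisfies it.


1/mu = 190.
1 + 1/mu = 191.
(1 + 1/mu)/2 = 95.5 is not an integer, so k_max = floor(95.5) = 95.

95


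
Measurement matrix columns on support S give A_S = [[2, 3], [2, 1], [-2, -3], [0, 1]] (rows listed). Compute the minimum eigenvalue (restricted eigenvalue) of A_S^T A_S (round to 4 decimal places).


A_S^T A_S = [[12, 14], [14, 20]].
trace = 32.
det = 44.
disc = trace^2 - 4*det = 1024 - 4*44 = 848.
sqrt(848) ≈ 29.120440.
lam_min = (32 - sqrt(848))/2 ≈ (32 - 29.120440)/2 = 1.43978 ≈ 1.4398.

1.4398


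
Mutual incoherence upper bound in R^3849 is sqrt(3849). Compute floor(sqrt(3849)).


62^2 = 3844 <= 3849 < 3969 = 63^2, so 62 <= sqrt(3849) < 63.
floor(sqrt(3849)) = 62.

62


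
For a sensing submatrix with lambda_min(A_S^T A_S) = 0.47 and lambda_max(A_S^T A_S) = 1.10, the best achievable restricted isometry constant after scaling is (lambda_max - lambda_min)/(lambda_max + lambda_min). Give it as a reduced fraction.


lambda_max - lambda_min = 1.10 - 0.47 = 0.63.
lambda_max + lambda_min = 1.10 + 0.47 = 1.57.
delta = 0.63/1.57 = 63/157.

63/157


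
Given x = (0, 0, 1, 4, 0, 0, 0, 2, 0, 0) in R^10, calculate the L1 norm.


Non-zero entries: [(2, 1), (3, 4), (7, 2)]
Absolute values: [1, 4, 2]
||x||_1 = sum = 7.

7


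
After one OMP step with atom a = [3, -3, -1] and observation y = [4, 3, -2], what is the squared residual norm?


a^T a = 19.
a^T y = 5.
coeff = 5/19 = 5/19.
||r||^2 = 526/19.

526/19


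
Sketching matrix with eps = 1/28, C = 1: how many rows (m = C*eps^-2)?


1/eps = 28.
(1/eps)^2 = 784.
m = 1*784 = 784.

784


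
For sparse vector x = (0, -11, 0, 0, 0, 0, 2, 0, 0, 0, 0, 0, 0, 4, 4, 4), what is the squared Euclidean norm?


Non-zero entries: [(1, -11), (6, 2), (13, 4), (14, 4), (15, 4)]
Squares: [121, 4, 16, 16, 16]
||x||_2^2 = sum = 173.

173


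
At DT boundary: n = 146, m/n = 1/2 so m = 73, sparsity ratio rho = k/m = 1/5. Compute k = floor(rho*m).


m = 1/2*146 = 73.
rho = 1/5.
rho*m = 1/5*73 = 14.6.
k = floor(14.6) = 14.

14


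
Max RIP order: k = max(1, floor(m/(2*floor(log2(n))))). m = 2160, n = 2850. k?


floor(log2(2850)) = 11.
2*11 = 22.
m/(2*floor(log2(n))) = 2160/22 ≈ 98.1818.
floor = 98.
k = max(1, 98) = 98.

98


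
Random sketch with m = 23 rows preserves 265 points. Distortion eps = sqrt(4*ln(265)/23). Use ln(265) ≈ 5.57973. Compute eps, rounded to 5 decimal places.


ln(265) ≈ 5.57973.
4*ln(N)/m ≈ 4*5.57973/23 ≈ 0.97038783.
eps = sqrt(0.97038783) ≈ 0.9850827 ≈ 0.98508.

0.98508


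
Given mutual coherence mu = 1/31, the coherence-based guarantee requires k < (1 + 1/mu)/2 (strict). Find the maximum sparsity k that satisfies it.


1/mu = 31.
1 + 1/mu = 32.
(1 + 1/mu)/2 = 16 is an integer and the inequality is strict, so k_max = 16 - 1 = 15.

15


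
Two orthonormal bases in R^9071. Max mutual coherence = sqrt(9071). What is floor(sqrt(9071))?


95^2 = 9025 <= 9071 < 9216 = 96^2, so 95 <= sqrt(9071) < 96.
floor(sqrt(9071)) = 95.

95


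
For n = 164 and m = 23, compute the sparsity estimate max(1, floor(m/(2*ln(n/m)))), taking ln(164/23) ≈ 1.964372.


n/m = 164/23.
ln(n/m) ≈ 1.964372.
2*ln(n/m) ≈ 3.928744.
m/(2*ln(n/m)) ≈ 23/3.928744 ≈ 5.8543.
floor = 5.
k_max = max(1, 5) = 5.

5


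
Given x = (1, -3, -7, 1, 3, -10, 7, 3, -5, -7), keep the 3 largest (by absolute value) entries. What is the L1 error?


Sorted |x_i| descending: [10, 7, 7, 7, 5, 3, 3, 3, 1, 1]
Keep top 3: [10, 7, 7]
Tail entries: [7, 5, 3, 3, 3, 1, 1]
L1 error = sum of tail = 23.

23


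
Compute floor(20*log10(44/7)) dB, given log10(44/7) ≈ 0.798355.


||x||/||e|| = 44/7.
log10(44/7) ≈ 0.798355.
20*log10(||x||/||e||) ≈ 20*0.798355 = 15.9671.
floor(15.9671) = 15.

15


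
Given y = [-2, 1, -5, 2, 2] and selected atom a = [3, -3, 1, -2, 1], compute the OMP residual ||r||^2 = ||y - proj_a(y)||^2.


a^T a = 24.
a^T y = -16.
coeff = -16/24 = -2/3.
||r||^2 = 82/3.

82/3


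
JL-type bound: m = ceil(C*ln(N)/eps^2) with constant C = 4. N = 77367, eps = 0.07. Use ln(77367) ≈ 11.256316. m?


ln(77367) ≈ 11.256316.
eps^2 = 0.07^2 = 0.0049.
C*ln(N)/eps^2 ≈ 4*11.256316/0.0049 ≈ 9188.8294.
m = ceil(9188.8294) = 9189.

9189


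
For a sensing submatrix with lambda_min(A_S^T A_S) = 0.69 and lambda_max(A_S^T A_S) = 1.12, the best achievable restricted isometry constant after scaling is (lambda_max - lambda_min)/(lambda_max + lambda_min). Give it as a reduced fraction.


lambda_max - lambda_min = 1.12 - 0.69 = 0.43.
lambda_max + lambda_min = 1.12 + 0.69 = 1.81.
delta = 0.43/1.81 = 43/181.

43/181


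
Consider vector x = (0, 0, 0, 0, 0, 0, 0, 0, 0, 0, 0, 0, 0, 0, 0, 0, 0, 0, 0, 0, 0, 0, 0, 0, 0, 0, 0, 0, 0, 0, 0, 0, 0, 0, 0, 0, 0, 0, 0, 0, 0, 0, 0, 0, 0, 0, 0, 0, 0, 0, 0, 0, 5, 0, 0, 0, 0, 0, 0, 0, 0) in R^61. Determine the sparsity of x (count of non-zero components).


Non-zero positions: [52].
Sparsity = 1.

1


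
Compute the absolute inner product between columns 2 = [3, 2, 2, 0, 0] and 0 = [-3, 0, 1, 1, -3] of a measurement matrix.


Inner product: 3*-3 + 2*0 + 2*1 + 0*1 + 0*-3
Products: [-9, 0, 2, 0, 0]
Sum = -7.
|dot| = 7.

7


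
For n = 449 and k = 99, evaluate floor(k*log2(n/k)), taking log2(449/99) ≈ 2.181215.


log2(n/k) = log2(449/99) ≈ 2.181215.
k*log2(n/k) ≈ 99*2.181215 = 215.940285.
floor(215.940285) = 215.

215


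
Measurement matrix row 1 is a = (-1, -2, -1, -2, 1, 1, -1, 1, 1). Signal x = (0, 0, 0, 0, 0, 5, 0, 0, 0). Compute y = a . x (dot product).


Non-zero terms: ['1*5']
Products: [5]
y = sum = 5.

5


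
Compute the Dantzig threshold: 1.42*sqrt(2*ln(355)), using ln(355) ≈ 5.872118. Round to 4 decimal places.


ln(355) ≈ 5.872118.
2*ln(n) ≈ 11.744236.
sqrt(2*ln(n)) ≈ sqrt(11.744236) ≈ 3.426986.
threshold ≈ 1.42*3.426986 = 4.86632012 ≈ 4.8663.

4.8663


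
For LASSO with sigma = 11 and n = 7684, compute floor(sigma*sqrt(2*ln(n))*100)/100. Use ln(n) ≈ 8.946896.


ln(7684) ≈ 8.946896.
2*ln(n) ≈ 17.893792.
sqrt(2*ln(n)) ≈ sqrt(17.893792) ≈ 4.230105.
lambda ≈ 11*4.230105 = 46.531155.
floor(lambda*100)/100 = 46.53.

46.53


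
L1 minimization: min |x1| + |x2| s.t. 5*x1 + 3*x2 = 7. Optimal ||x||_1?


Axis intercepts:
  x1 = 7/5, x2 = 0: L1 = 7/5
  x1 = 0, x2 = 7/3: L1 = 7/3
x* = (7/5, 0)
||x*||_1 = 7/5.

7/5


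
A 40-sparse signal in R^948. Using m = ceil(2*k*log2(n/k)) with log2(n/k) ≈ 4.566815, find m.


log2(n/k) = log2(948/40) ≈ 4.566815.
2*k*log2(n/k) ≈ 2*40*4.566815 = 365.3452.
m = ceil(365.3452) = 366.

366


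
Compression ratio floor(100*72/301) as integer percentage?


100*m/n = 100*72/301 ≈ 23.9203.
floor = 23.

23


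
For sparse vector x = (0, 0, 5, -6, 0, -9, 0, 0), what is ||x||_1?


Non-zero entries: [(2, 5), (3, -6), (5, -9)]
Absolute values: [5, 6, 9]
||x||_1 = sum = 20.

20


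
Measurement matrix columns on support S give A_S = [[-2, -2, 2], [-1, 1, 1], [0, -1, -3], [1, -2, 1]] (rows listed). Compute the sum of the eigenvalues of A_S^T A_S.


Sum of eigenvalues of A_S^T A_S = trace(A_S^T A_S) = sum of squared column norms of A_S.
A_S^T A_S diagonal: [6, 10, 15].
trace = 6 + 10 + 15 = 31.

31


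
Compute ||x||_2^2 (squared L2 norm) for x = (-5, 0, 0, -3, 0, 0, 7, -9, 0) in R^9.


Non-zero entries: [(0, -5), (3, -3), (6, 7), (7, -9)]
Squares: [25, 9, 49, 81]
||x||_2^2 = sum = 164.

164


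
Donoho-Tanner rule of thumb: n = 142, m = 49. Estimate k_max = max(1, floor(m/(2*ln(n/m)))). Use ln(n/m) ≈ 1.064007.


n/m = 142/49.
ln(n/m) ≈ 1.064007.
2*ln(n/m) ≈ 2.128014.
m/(2*ln(n/m)) ≈ 49/2.128014 ≈ 23.0262.
floor = 23.
k_max = max(1, 23) = 23.

23


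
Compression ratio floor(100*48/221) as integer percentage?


100*m/n = 100*48/221 ≈ 21.7195.
floor = 21.

21


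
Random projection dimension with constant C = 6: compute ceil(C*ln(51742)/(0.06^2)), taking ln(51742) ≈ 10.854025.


ln(51742) ≈ 10.854025.
eps^2 = 0.06^2 = 0.0036.
C*ln(N)/eps^2 ≈ 6*10.854025/0.0036 ≈ 18090.0417.
m = ceil(18090.0417) = 18091.

18091


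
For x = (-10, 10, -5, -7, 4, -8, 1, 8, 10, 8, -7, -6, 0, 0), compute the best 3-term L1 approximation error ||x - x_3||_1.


Sorted |x_i| descending: [10, 10, 10, 8, 8, 8, 7, 7, 6, 5, 4, 1, 0, 0]
Keep top 3: [10, 10, 10]
Tail entries: [8, 8, 8, 7, 7, 6, 5, 4, 1, 0, 0]
L1 error = sum of tail = 54.

54


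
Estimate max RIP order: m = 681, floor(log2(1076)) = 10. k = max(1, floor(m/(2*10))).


floor(log2(1076)) = 10.
2*10 = 20.
m/(2*floor(log2(n))) = 681/20 ≈ 34.05.
floor = 34.
k = max(1, 34) = 34.

34


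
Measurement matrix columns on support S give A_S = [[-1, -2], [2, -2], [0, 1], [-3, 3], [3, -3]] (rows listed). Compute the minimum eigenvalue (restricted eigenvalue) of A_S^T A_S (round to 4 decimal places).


A_S^T A_S = [[23, -20], [-20, 27]].
trace = 50.
det = 221.
disc = trace^2 - 4*det = 2500 - 4*221 = 1616.
sqrt(1616) ≈ 40.199502.
lam_min = (50 - sqrt(1616))/2 ≈ (50 - 40.199502)/2 = 4.900249 ≈ 4.9002.

4.9002


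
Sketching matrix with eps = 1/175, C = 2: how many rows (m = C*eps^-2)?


1/eps = 175.
(1/eps)^2 = 30625.
m = 2*30625 = 61250.

61250


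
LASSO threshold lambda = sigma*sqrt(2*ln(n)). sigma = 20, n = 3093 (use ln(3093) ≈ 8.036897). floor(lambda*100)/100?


ln(3093) ≈ 8.036897.
2*ln(n) ≈ 16.073794.
sqrt(2*ln(n)) ≈ sqrt(16.073794) ≈ 4.009214.
lambda ≈ 20*4.009214 = 80.18428.
floor(lambda*100)/100 = 80.18.

80.18


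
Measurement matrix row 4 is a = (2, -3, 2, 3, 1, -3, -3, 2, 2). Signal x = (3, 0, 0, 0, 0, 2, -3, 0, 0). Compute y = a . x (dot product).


Non-zero terms: ['2*3', '-3*2', '-3*-3']
Products: [6, -6, 9]
y = sum = 9.

9


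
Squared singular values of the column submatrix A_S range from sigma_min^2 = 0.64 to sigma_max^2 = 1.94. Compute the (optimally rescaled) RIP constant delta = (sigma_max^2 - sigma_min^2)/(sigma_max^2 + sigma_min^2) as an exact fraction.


lambda_max - lambda_min = 1.94 - 0.64 = 1.30.
lambda_max + lambda_min = 1.94 + 0.64 = 2.58.
delta = 1.30/2.58 = 130/258 = 65/129.

65/129


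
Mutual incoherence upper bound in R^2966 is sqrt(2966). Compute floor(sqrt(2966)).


54^2 = 2916 <= 2966 < 3025 = 55^2, so 54 <= sqrt(2966) < 55.
floor(sqrt(2966)) = 54.

54


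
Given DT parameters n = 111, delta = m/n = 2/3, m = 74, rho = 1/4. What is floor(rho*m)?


m = 2/3*111 = 74.
rho = 1/4.
rho*m = 1/4*74 = 18.5.
k = floor(18.5) = 18.

18


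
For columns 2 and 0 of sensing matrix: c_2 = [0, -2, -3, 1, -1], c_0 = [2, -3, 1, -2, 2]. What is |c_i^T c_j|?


Inner product: 0*2 + -2*-3 + -3*1 + 1*-2 + -1*2
Products: [0, 6, -3, -2, -2]
Sum = -1.
|dot| = 1.

1


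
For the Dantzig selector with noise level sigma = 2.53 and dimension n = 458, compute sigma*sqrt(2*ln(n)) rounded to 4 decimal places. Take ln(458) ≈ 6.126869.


ln(458) ≈ 6.126869.
2*ln(n) ≈ 12.253738.
sqrt(2*ln(n)) ≈ sqrt(12.253738) ≈ 3.500534.
threshold ≈ 2.53*3.500534 = 8.85635102 ≈ 8.8564.

8.8564


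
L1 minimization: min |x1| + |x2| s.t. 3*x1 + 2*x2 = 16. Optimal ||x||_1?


Axis intercepts:
  x1 = 16/3, x2 = 0: L1 = 16/3
  x1 = 0, x2 = 8: L1 = 8
x* = (16/3, 0)
||x*||_1 = 16/3.

16/3


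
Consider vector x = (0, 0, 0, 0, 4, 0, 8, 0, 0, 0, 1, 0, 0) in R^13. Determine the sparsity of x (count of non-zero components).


Non-zero positions: [4, 6, 10].
Sparsity = 3.

3


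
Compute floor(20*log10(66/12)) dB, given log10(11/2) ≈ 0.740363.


||x||/||e|| = 66/12 = 11/2.
log10(11/2) ≈ 0.740363.
20*log10(||x||/||e||) ≈ 20*0.740363 = 14.80726.
floor(14.80726) = 14.

14


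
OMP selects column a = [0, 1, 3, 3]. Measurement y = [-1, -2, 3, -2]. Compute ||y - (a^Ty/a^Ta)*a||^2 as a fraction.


a^T a = 19.
a^T y = 1.
coeff = 1/19 = 1/19.
||r||^2 = 341/19.

341/19


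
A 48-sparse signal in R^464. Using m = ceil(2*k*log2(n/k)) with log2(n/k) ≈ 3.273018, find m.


log2(n/k) = log2(464/48) ≈ 3.273018.
2*k*log2(n/k) ≈ 2*48*3.273018 = 314.209728.
m = ceil(314.209728) = 315.

315


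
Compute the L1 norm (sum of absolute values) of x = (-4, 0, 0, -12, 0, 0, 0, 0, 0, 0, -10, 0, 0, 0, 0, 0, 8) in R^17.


Non-zero entries: [(0, -4), (3, -12), (10, -10), (16, 8)]
Absolute values: [4, 12, 10, 8]
||x||_1 = sum = 34.

34


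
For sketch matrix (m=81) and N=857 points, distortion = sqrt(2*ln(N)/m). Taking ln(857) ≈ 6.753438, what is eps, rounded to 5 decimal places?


ln(857) ≈ 6.753438.
2*ln(N)/m ≈ 2*6.753438/81 ≈ 0.16675156.
eps = sqrt(0.16675156) ≈ 0.4083522 ≈ 0.40835.

0.40835


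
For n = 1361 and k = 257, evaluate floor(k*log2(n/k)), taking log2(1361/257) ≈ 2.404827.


log2(n/k) = log2(1361/257) ≈ 2.404827.
k*log2(n/k) ≈ 257*2.404827 = 618.040539.
floor(618.040539) = 618.

618


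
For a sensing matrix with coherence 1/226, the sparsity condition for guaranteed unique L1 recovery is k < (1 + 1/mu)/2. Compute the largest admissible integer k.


1/mu = 226.
1 + 1/mu = 227.
(1 + 1/mu)/2 = 113.5 is not an integer, so k_max = floor(113.5) = 113.

113


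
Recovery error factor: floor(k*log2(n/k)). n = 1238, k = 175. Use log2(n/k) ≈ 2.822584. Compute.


log2(n/k) = log2(1238/175) ≈ 2.822584.
k*log2(n/k) ≈ 175*2.822584 = 493.9522.
floor(493.9522) = 493.

493


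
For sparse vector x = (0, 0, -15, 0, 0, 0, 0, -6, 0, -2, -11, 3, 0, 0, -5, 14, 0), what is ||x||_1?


Non-zero entries: [(2, -15), (7, -6), (9, -2), (10, -11), (11, 3), (14, -5), (15, 14)]
Absolute values: [15, 6, 2, 11, 3, 5, 14]
||x||_1 = sum = 56.

56


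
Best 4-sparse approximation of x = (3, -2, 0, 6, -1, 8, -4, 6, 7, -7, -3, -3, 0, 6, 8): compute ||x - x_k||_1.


Sorted |x_i| descending: [8, 8, 7, 7, 6, 6, 6, 4, 3, 3, 3, 2, 1, 0, 0]
Keep top 4: [8, 8, 7, 7]
Tail entries: [6, 6, 6, 4, 3, 3, 3, 2, 1, 0, 0]
L1 error = sum of tail = 34.

34


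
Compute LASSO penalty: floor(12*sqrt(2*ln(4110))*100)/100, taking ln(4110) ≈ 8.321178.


ln(4110) ≈ 8.321178.
2*ln(n) ≈ 16.642356.
sqrt(2*ln(n)) ≈ sqrt(16.642356) ≈ 4.079504.
lambda ≈ 12*4.079504 = 48.954048.
floor(lambda*100)/100 = 48.95.

48.95


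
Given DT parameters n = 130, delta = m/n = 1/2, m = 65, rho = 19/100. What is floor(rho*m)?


m = 1/2*130 = 65.
rho = 19/100.
rho*m = 19/100*65 = 12.35.
k = floor(12.35) = 12.

12


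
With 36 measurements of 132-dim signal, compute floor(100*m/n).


100*m/n = 100*36/132 ≈ 27.2727.
floor = 27.

27


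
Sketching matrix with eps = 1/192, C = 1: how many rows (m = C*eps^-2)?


1/eps = 192.
(1/eps)^2 = 36864.
m = 1*36864 = 36864.

36864


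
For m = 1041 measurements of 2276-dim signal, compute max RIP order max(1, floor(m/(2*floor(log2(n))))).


floor(log2(2276)) = 11.
2*11 = 22.
m/(2*floor(log2(n))) = 1041/22 ≈ 47.3182.
floor = 47.
k = max(1, 47) = 47.

47


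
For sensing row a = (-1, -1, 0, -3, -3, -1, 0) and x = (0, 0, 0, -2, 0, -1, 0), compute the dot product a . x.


Non-zero terms: ['-3*-2', '-1*-1']
Products: [6, 1]
y = sum = 7.

7


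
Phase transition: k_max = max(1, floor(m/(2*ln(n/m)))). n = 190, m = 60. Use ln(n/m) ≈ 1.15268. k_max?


n/m = 190/60 = 19/6.
ln(n/m) ≈ 1.15268.
2*ln(n/m) ≈ 2.30536.
m/(2*ln(n/m)) ≈ 60/2.30536 ≈ 26.0263.
floor = 26.
k_max = max(1, 26) = 26.

26


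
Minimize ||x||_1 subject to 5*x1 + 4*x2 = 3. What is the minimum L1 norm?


Axis intercepts:
  x1 = 3/5, x2 = 0: L1 = 3/5
  x1 = 0, x2 = 3/4: L1 = 3/4
x* = (3/5, 0)
||x*||_1 = 3/5.

3/5


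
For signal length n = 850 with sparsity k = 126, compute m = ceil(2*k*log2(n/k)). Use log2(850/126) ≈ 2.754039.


log2(n/k) = log2(850/126) ≈ 2.754039.
2*k*log2(n/k) ≈ 2*126*2.754039 = 694.017828.
m = ceil(694.017828) = 695.

695


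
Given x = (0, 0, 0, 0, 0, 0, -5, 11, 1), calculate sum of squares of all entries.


Non-zero entries: [(6, -5), (7, 11), (8, 1)]
Squares: [25, 121, 1]
||x||_2^2 = sum = 147.

147


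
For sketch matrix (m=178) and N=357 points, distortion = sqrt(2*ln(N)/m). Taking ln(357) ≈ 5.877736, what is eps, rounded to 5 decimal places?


ln(357) ≈ 5.877736.
2*ln(N)/m ≈ 2*5.877736/178 ≈ 0.06604198.
eps = sqrt(0.06604198) ≈ 0.2569863 ≈ 0.25699.

0.25699


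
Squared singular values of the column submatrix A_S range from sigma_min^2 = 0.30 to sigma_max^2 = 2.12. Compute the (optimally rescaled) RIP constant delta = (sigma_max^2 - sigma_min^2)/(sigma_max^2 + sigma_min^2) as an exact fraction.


lambda_max - lambda_min = 2.12 - 0.30 = 1.82.
lambda_max + lambda_min = 2.12 + 0.30 = 2.42.
delta = 1.82/2.42 = 182/242 = 91/121.

91/121


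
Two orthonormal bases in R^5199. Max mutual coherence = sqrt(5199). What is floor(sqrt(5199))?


72^2 = 5184 <= 5199 < 5329 = 73^2, so 72 <= sqrt(5199) < 73.
floor(sqrt(5199)) = 72.

72


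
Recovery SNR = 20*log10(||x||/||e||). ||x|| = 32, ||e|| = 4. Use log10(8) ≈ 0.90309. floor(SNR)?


||x||/||e|| = 32/4 = 8.
log10(8) ≈ 0.90309.
20*log10(||x||/||e||) ≈ 20*0.90309 = 18.0618.
floor(18.0618) = 18.

18


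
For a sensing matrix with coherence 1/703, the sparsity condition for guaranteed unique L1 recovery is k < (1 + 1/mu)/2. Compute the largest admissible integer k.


1/mu = 703.
1 + 1/mu = 704.
(1 + 1/mu)/2 = 352 is an integer and the inequality is strict, so k_max = 352 - 1 = 351.

351


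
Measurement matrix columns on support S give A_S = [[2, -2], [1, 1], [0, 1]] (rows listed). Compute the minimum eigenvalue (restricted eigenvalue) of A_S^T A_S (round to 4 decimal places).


A_S^T A_S = [[5, -3], [-3, 6]].
trace = 11.
det = 21.
disc = trace^2 - 4*det = 121 - 4*21 = 37.
sqrt(37) ≈ 6.082763.
lam_min = (11 - sqrt(37))/2 ≈ (11 - 6.082763)/2 = 2.4586185 ≈ 2.4586.

2.4586


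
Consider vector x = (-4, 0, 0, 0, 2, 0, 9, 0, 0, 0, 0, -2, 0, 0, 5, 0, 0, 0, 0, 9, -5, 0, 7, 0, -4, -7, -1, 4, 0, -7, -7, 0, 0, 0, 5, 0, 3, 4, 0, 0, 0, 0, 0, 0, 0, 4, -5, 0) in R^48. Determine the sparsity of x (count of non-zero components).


Non-zero positions: [0, 4, 6, 11, 14, 19, 20, 22, 24, 25, 26, 27, 29, 30, 34, 36, 37, 45, 46].
Sparsity = 19.

19


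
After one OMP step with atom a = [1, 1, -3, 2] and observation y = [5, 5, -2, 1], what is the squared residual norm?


a^T a = 15.
a^T y = 18.
coeff = 18/15 = 6/5.
||r||^2 = 167/5.

167/5


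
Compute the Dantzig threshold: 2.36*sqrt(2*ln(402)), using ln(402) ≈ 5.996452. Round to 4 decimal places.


ln(402) ≈ 5.996452.
2*ln(n) ≈ 11.992904.
sqrt(2*ln(n)) ≈ sqrt(11.992904) ≈ 3.463077.
threshold ≈ 2.36*3.463077 = 8.17286172 ≈ 8.1729.

8.1729


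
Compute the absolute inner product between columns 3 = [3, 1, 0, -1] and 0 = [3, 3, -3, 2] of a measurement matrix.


Inner product: 3*3 + 1*3 + 0*-3 + -1*2
Products: [9, 3, 0, -2]
Sum = 10.
|dot| = 10.

10


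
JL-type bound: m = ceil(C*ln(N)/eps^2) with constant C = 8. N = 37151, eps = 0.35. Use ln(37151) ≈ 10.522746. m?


ln(37151) ≈ 10.522746.
eps^2 = 0.35^2 = 0.1225.
C*ln(N)/eps^2 ≈ 8*10.522746/0.1225 ≈ 687.1997.
m = ceil(687.1997) = 688.

688


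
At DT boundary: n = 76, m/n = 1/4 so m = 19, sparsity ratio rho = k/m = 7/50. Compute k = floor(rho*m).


m = 1/4*76 = 19.
rho = 7/50.
rho*m = 7/50*19 = 2.66.
k = floor(2.66) = 2.

2


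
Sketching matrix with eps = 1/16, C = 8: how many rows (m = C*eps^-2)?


1/eps = 16.
(1/eps)^2 = 256.
m = 8*256 = 2048.

2048


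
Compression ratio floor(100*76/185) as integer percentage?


100*m/n = 100*76/185 ≈ 41.0811.
floor = 41.

41


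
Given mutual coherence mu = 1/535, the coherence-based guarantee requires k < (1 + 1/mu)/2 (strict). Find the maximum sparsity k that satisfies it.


1/mu = 535.
1 + 1/mu = 536.
(1 + 1/mu)/2 = 268 is an integer and the inequality is strict, so k_max = 268 - 1 = 267.

267


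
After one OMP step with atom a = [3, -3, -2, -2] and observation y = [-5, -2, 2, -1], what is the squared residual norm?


a^T a = 26.
a^T y = -11.
coeff = -11/26 = -11/26.
||r||^2 = 763/26.

763/26


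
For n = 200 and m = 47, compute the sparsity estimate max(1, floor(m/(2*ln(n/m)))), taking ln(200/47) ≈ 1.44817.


n/m = 200/47.
ln(n/m) ≈ 1.44817.
2*ln(n/m) ≈ 2.89634.
m/(2*ln(n/m)) ≈ 47/2.89634 ≈ 16.2274.
floor = 16.
k_max = max(1, 16) = 16.

16


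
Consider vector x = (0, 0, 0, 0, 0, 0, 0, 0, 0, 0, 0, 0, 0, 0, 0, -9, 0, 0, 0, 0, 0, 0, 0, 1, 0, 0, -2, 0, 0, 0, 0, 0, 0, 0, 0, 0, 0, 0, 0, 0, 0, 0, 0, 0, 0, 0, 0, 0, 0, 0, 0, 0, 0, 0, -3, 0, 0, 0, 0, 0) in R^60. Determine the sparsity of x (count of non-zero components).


Non-zero positions: [15, 23, 26, 54].
Sparsity = 4.

4


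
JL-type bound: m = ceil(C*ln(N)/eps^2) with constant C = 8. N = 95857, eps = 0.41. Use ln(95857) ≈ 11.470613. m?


ln(95857) ≈ 11.470613.
eps^2 = 0.41^2 = 0.1681.
C*ln(N)/eps^2 ≈ 8*11.470613/0.1681 ≈ 545.8947.
m = ceil(545.8947) = 546.

546


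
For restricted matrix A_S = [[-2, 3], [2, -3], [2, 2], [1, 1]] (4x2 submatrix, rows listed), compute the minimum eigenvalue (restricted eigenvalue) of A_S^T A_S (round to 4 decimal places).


A_S^T A_S = [[13, -7], [-7, 23]].
trace = 36.
det = 250.
disc = trace^2 - 4*det = 1296 - 4*250 = 296.
sqrt(296) ≈ 17.204651.
lam_min = (36 - sqrt(296))/2 ≈ (36 - 17.204651)/2 = 9.3976745 ≈ 9.3977.

9.3977


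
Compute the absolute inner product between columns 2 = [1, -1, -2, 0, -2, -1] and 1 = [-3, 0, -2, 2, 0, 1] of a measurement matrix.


Inner product: 1*-3 + -1*0 + -2*-2 + 0*2 + -2*0 + -1*1
Products: [-3, 0, 4, 0, 0, -1]
Sum = 0.
|dot| = 0.

0


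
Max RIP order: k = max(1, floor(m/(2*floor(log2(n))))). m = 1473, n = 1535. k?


floor(log2(1535)) = 10.
2*10 = 20.
m/(2*floor(log2(n))) = 1473/20 ≈ 73.65.
floor = 73.
k = max(1, 73) = 73.

73


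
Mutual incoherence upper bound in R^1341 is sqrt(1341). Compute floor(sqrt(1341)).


36^2 = 1296 <= 1341 < 1369 = 37^2, so 36 <= sqrt(1341) < 37.
floor(sqrt(1341)) = 36.

36


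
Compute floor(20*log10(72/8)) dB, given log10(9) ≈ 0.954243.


||x||/||e|| = 72/8 = 9.
log10(9) ≈ 0.954243.
20*log10(||x||/||e||) ≈ 20*0.954243 = 19.08486.
floor(19.08486) = 19.

19


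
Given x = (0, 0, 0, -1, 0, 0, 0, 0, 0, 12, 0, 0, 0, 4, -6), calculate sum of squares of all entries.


Non-zero entries: [(3, -1), (9, 12), (13, 4), (14, -6)]
Squares: [1, 144, 16, 36]
||x||_2^2 = sum = 197.

197


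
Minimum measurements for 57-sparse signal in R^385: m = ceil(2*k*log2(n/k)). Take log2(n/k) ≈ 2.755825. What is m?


log2(n/k) = log2(385/57) ≈ 2.755825.
2*k*log2(n/k) ≈ 2*57*2.755825 = 314.16405.
m = ceil(314.16405) = 315.

315


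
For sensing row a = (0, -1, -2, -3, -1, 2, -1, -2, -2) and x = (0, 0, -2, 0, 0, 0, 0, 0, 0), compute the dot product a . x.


Non-zero terms: ['-2*-2']
Products: [4]
y = sum = 4.

4


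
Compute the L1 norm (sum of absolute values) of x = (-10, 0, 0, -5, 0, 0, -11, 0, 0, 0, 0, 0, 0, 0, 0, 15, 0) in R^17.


Non-zero entries: [(0, -10), (3, -5), (6, -11), (15, 15)]
Absolute values: [10, 5, 11, 15]
||x||_1 = sum = 41.

41


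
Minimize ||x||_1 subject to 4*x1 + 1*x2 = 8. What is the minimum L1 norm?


Axis intercepts:
  x1 = 2, x2 = 0: L1 = 2
  x1 = 0, x2 = 8: L1 = 8
x* = (2, 0)
||x*||_1 = 2.

2


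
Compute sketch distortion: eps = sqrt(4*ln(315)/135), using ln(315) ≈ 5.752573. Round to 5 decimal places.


ln(315) ≈ 5.752573.
4*ln(N)/m ≈ 4*5.752573/135 ≈ 0.17044661.
eps = sqrt(0.17044661) ≈ 0.4128518 ≈ 0.41285.

0.41285


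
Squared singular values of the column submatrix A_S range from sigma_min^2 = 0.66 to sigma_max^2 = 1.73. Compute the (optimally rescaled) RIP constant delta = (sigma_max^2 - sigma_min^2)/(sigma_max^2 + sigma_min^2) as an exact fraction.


lambda_max - lambda_min = 1.73 - 0.66 = 1.07.
lambda_max + lambda_min = 1.73 + 0.66 = 2.39.
delta = 1.07/2.39 = 107/239.

107/239


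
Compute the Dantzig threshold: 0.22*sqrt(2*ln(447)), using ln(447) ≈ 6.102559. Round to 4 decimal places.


ln(447) ≈ 6.102559.
2*ln(n) ≈ 12.205118.
sqrt(2*ln(n)) ≈ sqrt(12.205118) ≈ 3.493582.
threshold ≈ 0.22*3.493582 = 0.76858804 ≈ 0.7686.

0.7686


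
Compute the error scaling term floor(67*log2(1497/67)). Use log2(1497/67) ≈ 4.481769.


log2(n/k) = log2(1497/67) ≈ 4.481769.
k*log2(n/k) ≈ 67*4.481769 = 300.278523.
floor(300.278523) = 300.

300


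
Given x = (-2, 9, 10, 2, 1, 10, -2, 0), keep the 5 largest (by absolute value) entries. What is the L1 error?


Sorted |x_i| descending: [10, 10, 9, 2, 2, 2, 1, 0]
Keep top 5: [10, 10, 9, 2, 2]
Tail entries: [2, 1, 0]
L1 error = sum of tail = 3.

3


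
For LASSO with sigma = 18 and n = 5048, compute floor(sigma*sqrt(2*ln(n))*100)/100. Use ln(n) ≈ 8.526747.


ln(5048) ≈ 8.526747.
2*ln(n) ≈ 17.053494.
sqrt(2*ln(n)) ≈ sqrt(17.053494) ≈ 4.129588.
lambda ≈ 18*4.129588 = 74.332584.
floor(lambda*100)/100 = 74.33.

74.33


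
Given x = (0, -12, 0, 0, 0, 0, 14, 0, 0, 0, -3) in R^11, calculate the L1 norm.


Non-zero entries: [(1, -12), (6, 14), (10, -3)]
Absolute values: [12, 14, 3]
||x||_1 = sum = 29.

29


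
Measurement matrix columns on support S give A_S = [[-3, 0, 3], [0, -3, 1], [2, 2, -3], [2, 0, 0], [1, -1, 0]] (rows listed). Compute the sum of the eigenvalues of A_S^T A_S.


Sum of eigenvalues of A_S^T A_S = trace(A_S^T A_S) = sum of squared column norms of A_S.
A_S^T A_S diagonal: [18, 14, 19].
trace = 18 + 14 + 19 = 51.

51


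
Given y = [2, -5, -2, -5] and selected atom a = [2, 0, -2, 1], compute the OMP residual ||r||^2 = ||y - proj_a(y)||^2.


a^T a = 9.
a^T y = 3.
coeff = 3/9 = 1/3.
||r||^2 = 57.

57


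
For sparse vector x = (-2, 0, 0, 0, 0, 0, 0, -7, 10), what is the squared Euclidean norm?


Non-zero entries: [(0, -2), (7, -7), (8, 10)]
Squares: [4, 49, 100]
||x||_2^2 = sum = 153.

153


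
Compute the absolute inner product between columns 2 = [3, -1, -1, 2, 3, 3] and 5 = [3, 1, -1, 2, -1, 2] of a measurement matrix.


Inner product: 3*3 + -1*1 + -1*-1 + 2*2 + 3*-1 + 3*2
Products: [9, -1, 1, 4, -3, 6]
Sum = 16.
|dot| = 16.

16


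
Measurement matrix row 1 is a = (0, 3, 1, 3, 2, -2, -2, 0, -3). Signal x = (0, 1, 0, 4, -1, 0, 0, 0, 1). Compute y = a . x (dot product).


Non-zero terms: ['3*1', '3*4', '2*-1', '-3*1']
Products: [3, 12, -2, -3]
y = sum = 10.

10


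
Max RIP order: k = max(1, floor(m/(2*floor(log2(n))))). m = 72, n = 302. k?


floor(log2(302)) = 8.
2*8 = 16.
m/(2*floor(log2(n))) = 72/16 ≈ 4.5.
floor = 4.
k = max(1, 4) = 4.

4


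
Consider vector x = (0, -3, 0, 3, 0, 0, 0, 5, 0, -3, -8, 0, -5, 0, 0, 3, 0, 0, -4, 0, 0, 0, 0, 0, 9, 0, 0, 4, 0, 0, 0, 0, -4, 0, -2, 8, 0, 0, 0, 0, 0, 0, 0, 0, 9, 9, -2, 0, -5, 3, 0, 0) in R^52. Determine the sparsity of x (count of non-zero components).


Non-zero positions: [1, 3, 7, 9, 10, 12, 15, 18, 24, 27, 32, 34, 35, 44, 45, 46, 48, 49].
Sparsity = 18.

18


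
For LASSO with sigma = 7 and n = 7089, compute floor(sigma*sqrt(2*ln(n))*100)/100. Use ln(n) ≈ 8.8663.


ln(7089) ≈ 8.8663.
2*ln(n) ≈ 17.7326.
sqrt(2*ln(n)) ≈ sqrt(17.7326) ≈ 4.211009.
lambda ≈ 7*4.211009 = 29.477063.
floor(lambda*100)/100 = 29.47.

29.47


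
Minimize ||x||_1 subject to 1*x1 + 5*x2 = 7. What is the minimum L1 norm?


Axis intercepts:
  x1 = 7, x2 = 0: L1 = 7
  x1 = 0, x2 = 7/5: L1 = 7/5
x* = (0, 7/5)
||x*||_1 = 7/5.

7/5


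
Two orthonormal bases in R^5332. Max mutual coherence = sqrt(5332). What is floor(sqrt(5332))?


73^2 = 5329 <= 5332 < 5476 = 74^2, so 73 <= sqrt(5332) < 74.
floor(sqrt(5332)) = 73.

73


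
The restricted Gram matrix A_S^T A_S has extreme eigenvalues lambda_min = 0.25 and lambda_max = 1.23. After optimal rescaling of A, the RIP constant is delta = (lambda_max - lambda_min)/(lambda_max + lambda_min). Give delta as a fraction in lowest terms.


lambda_max - lambda_min = 1.23 - 0.25 = 0.98.
lambda_max + lambda_min = 1.23 + 0.25 = 1.48.
delta = 0.98/1.48 = 98/148 = 49/74.

49/74


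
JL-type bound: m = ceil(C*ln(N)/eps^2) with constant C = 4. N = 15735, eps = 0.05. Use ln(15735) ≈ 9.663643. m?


ln(15735) ≈ 9.663643.
eps^2 = 0.05^2 = 0.0025.
C*ln(N)/eps^2 ≈ 4*9.663643/0.0025 ≈ 15461.8288.
m = ceil(15461.8288) = 15462.

15462


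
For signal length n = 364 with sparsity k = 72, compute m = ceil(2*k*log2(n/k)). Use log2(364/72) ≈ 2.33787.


log2(n/k) = log2(364/72) ≈ 2.33787.
2*k*log2(n/k) ≈ 2*72*2.33787 = 336.65328.
m = ceil(336.65328) = 337.

337


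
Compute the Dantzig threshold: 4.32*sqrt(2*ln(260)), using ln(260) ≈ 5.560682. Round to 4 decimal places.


ln(260) ≈ 5.560682.
2*ln(n) ≈ 11.121364.
sqrt(2*ln(n)) ≈ sqrt(11.121364) ≈ 3.334871.
threshold ≈ 4.32*3.334871 = 14.40664272 ≈ 14.4066.

14.4066


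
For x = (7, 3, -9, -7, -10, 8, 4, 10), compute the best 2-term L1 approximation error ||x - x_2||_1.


Sorted |x_i| descending: [10, 10, 9, 8, 7, 7, 4, 3]
Keep top 2: [10, 10]
Tail entries: [9, 8, 7, 7, 4, 3]
L1 error = sum of tail = 38.

38


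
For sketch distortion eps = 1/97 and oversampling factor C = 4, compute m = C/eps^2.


1/eps = 97.
(1/eps)^2 = 9409.
m = 4*9409 = 37636.

37636


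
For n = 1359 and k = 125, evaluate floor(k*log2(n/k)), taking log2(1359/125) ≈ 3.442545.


log2(n/k) = log2(1359/125) ≈ 3.442545.
k*log2(n/k) ≈ 125*3.442545 = 430.318125.
floor(430.318125) = 430.

430


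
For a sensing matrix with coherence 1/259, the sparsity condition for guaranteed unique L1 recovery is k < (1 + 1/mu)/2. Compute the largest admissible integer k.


1/mu = 259.
1 + 1/mu = 260.
(1 + 1/mu)/2 = 130 is an integer and the inequality is strict, so k_max = 130 - 1 = 129.

129


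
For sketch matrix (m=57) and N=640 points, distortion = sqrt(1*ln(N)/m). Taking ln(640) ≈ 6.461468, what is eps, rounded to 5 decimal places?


ln(640) ≈ 6.461468.
1*ln(N)/m ≈ 1*6.461468/57 ≈ 0.11335909.
eps = sqrt(0.11335909) ≈ 0.3366884 ≈ 0.33669.

0.33669


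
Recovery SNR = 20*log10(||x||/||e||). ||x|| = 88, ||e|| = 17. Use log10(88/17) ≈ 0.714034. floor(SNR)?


||x||/||e|| = 88/17.
log10(88/17) ≈ 0.714034.
20*log10(||x||/||e||) ≈ 20*0.714034 = 14.28068.
floor(14.28068) = 14.

14


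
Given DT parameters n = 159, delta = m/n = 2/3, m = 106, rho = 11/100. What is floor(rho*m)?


m = 2/3*159 = 106.
rho = 11/100.
rho*m = 11/100*106 = 11.66.
k = floor(11.66) = 11.

11


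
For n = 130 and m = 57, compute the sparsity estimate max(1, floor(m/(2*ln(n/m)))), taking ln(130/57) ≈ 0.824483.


n/m = 130/57.
ln(n/m) ≈ 0.824483.
2*ln(n/m) ≈ 1.648966.
m/(2*ln(n/m)) ≈ 57/1.648966 ≈ 34.5671.
floor = 34.
k_max = max(1, 34) = 34.

34


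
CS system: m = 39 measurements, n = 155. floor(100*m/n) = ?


100*m/n = 100*39/155 ≈ 25.1613.
floor = 25.

25


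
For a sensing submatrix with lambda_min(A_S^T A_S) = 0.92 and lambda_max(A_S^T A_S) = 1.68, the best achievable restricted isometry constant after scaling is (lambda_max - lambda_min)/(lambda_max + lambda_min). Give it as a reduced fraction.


lambda_max - lambda_min = 1.68 - 0.92 = 0.76.
lambda_max + lambda_min = 1.68 + 0.92 = 2.60.
delta = 0.76/2.60 = 76/260 = 19/65.

19/65


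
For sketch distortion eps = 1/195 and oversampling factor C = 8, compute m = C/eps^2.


1/eps = 195.
(1/eps)^2 = 38025.
m = 8*38025 = 304200.

304200


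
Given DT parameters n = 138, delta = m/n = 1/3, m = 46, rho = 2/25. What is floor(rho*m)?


m = 1/3*138 = 46.
rho = 2/25.
rho*m = 2/25*46 = 3.68.
k = floor(3.68) = 3.

3


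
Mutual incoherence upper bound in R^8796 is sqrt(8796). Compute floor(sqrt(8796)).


93^2 = 8649 <= 8796 < 8836 = 94^2, so 93 <= sqrt(8796) < 94.
floor(sqrt(8796)) = 93.

93


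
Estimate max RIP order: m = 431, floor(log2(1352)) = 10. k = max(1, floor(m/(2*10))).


floor(log2(1352)) = 10.
2*10 = 20.
m/(2*floor(log2(n))) = 431/20 ≈ 21.55.
floor = 21.
k = max(1, 21) = 21.

21


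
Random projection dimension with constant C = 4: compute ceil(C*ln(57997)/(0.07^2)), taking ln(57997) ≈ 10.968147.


ln(57997) ≈ 10.968147.
eps^2 = 0.07^2 = 0.0049.
C*ln(N)/eps^2 ≈ 4*10.968147/0.0049 ≈ 8953.5894.
m = ceil(8953.5894) = 8954.

8954


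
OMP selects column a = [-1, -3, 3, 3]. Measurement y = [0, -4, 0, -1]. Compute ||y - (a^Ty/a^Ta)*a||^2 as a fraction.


a^T a = 28.
a^T y = 9.
coeff = 9/28 = 9/28.
||r||^2 = 395/28.

395/28


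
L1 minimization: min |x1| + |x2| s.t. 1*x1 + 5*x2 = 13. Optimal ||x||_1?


Axis intercepts:
  x1 = 13, x2 = 0: L1 = 13
  x1 = 0, x2 = 13/5: L1 = 13/5
x* = (0, 13/5)
||x*||_1 = 13/5.

13/5


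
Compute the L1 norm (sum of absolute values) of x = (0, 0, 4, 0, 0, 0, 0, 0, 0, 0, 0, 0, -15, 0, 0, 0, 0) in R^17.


Non-zero entries: [(2, 4), (12, -15)]
Absolute values: [4, 15]
||x||_1 = sum = 19.

19


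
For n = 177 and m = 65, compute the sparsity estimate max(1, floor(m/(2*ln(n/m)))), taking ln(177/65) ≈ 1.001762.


n/m = 177/65.
ln(n/m) ≈ 1.001762.
2*ln(n/m) ≈ 2.003524.
m/(2*ln(n/m)) ≈ 65/2.003524 ≈ 32.4428.
floor = 32.
k_max = max(1, 32) = 32.

32


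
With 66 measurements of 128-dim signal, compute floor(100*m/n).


100*m/n = 100*66/128 ≈ 51.5625.
floor = 51.

51


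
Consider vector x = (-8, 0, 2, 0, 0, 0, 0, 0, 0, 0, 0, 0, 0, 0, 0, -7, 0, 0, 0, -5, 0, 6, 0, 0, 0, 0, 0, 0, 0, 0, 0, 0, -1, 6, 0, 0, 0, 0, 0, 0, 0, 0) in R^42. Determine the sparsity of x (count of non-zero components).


Non-zero positions: [0, 2, 15, 19, 21, 32, 33].
Sparsity = 7.

7


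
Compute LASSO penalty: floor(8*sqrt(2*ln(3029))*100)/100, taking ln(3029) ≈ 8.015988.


ln(3029) ≈ 8.015988.
2*ln(n) ≈ 16.031976.
sqrt(2*ln(n)) ≈ sqrt(16.031976) ≈ 4.003995.
lambda ≈ 8*4.003995 = 32.03196.
floor(lambda*100)/100 = 32.03.

32.03


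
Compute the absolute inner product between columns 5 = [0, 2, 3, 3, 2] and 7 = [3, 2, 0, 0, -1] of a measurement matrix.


Inner product: 0*3 + 2*2 + 3*0 + 3*0 + 2*-1
Products: [0, 4, 0, 0, -2]
Sum = 2.
|dot| = 2.

2


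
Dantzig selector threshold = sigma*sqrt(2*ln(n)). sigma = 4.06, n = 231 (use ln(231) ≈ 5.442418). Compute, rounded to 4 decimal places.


ln(231) ≈ 5.442418.
2*ln(n) ≈ 10.884836.
sqrt(2*ln(n)) ≈ sqrt(10.884836) ≈ 3.299217.
threshold ≈ 4.06*3.299217 = 13.39482102 ≈ 13.3948.

13.3948


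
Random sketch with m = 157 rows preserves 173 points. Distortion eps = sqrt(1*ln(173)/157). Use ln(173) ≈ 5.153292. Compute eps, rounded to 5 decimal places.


ln(173) ≈ 5.153292.
1*ln(N)/m ≈ 1*5.153292/157 ≈ 0.03282352.
eps = sqrt(0.03282352) ≈ 0.1811726 ≈ 0.18117.

0.18117


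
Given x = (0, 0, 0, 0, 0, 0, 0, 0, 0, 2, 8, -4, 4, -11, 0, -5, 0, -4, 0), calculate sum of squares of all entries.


Non-zero entries: [(9, 2), (10, 8), (11, -4), (12, 4), (13, -11), (15, -5), (17, -4)]
Squares: [4, 64, 16, 16, 121, 25, 16]
||x||_2^2 = sum = 262.

262


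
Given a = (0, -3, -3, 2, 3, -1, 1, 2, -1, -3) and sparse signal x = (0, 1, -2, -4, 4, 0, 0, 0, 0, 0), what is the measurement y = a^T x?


Non-zero terms: ['-3*1', '-3*-2', '2*-4', '3*4']
Products: [-3, 6, -8, 12]
y = sum = 7.

7


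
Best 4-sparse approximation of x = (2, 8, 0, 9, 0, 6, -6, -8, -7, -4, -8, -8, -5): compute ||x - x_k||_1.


Sorted |x_i| descending: [9, 8, 8, 8, 8, 7, 6, 6, 5, 4, 2, 0, 0]
Keep top 4: [9, 8, 8, 8]
Tail entries: [8, 7, 6, 6, 5, 4, 2, 0, 0]
L1 error = sum of tail = 38.

38


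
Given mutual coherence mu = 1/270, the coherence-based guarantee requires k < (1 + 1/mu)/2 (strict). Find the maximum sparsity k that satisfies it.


1/mu = 270.
1 + 1/mu = 271.
(1 + 1/mu)/2 = 135.5 is not an integer, so k_max = floor(135.5) = 135.

135


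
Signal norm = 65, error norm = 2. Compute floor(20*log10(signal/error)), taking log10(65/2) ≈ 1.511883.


||x||/||e|| = 65/2.
log10(65/2) ≈ 1.511883.
20*log10(||x||/||e||) ≈ 20*1.511883 = 30.23766.
floor(30.23766) = 30.

30


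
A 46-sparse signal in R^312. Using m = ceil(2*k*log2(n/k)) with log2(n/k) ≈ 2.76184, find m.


log2(n/k) = log2(312/46) ≈ 2.76184.
2*k*log2(n/k) ≈ 2*46*2.76184 = 254.08928.
m = ceil(254.08928) = 255.

255


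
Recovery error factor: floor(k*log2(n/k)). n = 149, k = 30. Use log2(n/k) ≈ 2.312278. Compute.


log2(n/k) = log2(149/30) ≈ 2.312278.
k*log2(n/k) ≈ 30*2.312278 = 69.36834.
floor(69.36834) = 69.

69


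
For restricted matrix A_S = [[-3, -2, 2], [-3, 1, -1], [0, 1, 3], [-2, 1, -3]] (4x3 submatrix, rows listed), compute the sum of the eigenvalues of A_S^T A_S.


Sum of eigenvalues of A_S^T A_S = trace(A_S^T A_S) = sum of squared column norms of A_S.
A_S^T A_S diagonal: [22, 7, 23].
trace = 22 + 7 + 23 = 52.

52


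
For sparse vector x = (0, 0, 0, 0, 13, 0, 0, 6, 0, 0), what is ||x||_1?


Non-zero entries: [(4, 13), (7, 6)]
Absolute values: [13, 6]
||x||_1 = sum = 19.

19


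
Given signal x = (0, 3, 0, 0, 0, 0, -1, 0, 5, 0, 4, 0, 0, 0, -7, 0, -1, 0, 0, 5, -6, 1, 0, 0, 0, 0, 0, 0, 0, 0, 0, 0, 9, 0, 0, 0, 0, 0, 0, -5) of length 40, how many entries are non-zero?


Non-zero positions: [1, 6, 8, 10, 14, 16, 19, 20, 21, 32, 39].
Sparsity = 11.

11


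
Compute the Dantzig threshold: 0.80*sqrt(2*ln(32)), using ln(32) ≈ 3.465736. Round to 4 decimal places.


ln(32) ≈ 3.465736.
2*ln(n) ≈ 6.931472.
sqrt(2*ln(n)) ≈ sqrt(6.931472) ≈ 2.632769.
threshold ≈ 0.80*2.632769 = 2.1062152 ≈ 2.1062.

2.1062


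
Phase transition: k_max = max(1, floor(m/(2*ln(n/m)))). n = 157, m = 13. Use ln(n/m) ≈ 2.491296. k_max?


n/m = 157/13.
ln(n/m) ≈ 2.491296.
2*ln(n/m) ≈ 4.982592.
m/(2*ln(n/m)) ≈ 13/4.982592 ≈ 2.6091.
floor = 2.
k_max = max(1, 2) = 2.

2


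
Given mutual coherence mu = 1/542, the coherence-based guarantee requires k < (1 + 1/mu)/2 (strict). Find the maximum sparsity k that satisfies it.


1/mu = 542.
1 + 1/mu = 543.
(1 + 1/mu)/2 = 271.5 is not an integer, so k_max = floor(271.5) = 271.

271


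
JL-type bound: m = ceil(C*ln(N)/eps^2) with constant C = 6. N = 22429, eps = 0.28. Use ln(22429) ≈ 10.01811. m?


ln(22429) ≈ 10.01811.
eps^2 = 0.28^2 = 0.0784.
C*ln(N)/eps^2 ≈ 6*10.01811/0.0784 ≈ 766.6921.
m = ceil(766.6921) = 767.

767


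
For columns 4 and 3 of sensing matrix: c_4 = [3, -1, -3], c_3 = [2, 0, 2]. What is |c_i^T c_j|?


Inner product: 3*2 + -1*0 + -3*2
Products: [6, 0, -6]
Sum = 0.
|dot| = 0.

0


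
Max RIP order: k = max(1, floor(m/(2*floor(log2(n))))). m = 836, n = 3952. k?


floor(log2(3952)) = 11.
2*11 = 22.
m/(2*floor(log2(n))) = 836/22 ≈ 38.0.
floor = 38.
k = max(1, 38) = 38.

38


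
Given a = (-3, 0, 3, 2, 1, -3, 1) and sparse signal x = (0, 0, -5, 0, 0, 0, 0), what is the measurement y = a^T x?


Non-zero terms: ['3*-5']
Products: [-15]
y = sum = -15.

-15


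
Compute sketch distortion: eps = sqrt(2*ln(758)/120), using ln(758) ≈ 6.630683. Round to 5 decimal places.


ln(758) ≈ 6.630683.
2*ln(N)/m ≈ 2*6.630683/120 ≈ 0.11051138.
eps = sqrt(0.11051138) ≈ 0.3324325 ≈ 0.33243.

0.33243


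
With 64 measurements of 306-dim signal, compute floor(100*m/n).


100*m/n = 100*64/306 ≈ 20.915.
floor = 20.

20


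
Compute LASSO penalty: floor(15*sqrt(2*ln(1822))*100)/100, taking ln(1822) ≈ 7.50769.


ln(1822) ≈ 7.50769.
2*ln(n) ≈ 15.01538.
sqrt(2*ln(n)) ≈ sqrt(15.01538) ≈ 3.874968.
lambda ≈ 15*3.874968 = 58.12452.
floor(lambda*100)/100 = 58.12.

58.12


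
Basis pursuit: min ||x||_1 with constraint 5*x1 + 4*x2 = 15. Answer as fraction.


Axis intercepts:
  x1 = 3, x2 = 0: L1 = 3
  x1 = 0, x2 = 15/4: L1 = 15/4
x* = (3, 0)
||x*||_1 = 3.

3
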